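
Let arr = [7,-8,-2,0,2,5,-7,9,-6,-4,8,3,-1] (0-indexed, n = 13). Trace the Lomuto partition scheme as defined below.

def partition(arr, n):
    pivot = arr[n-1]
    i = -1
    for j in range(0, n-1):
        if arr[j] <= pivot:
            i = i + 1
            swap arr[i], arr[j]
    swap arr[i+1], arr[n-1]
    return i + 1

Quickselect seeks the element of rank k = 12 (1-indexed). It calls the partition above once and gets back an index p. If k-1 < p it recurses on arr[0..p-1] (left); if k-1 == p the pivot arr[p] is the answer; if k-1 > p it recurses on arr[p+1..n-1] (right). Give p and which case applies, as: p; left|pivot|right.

5; right

pivot=-1, i=-1
j=0: 7>-1, skip
j=1: -8≤-1, i=0, swap(0,1) ⇒ [-8,7,-2,0,2,5,-7,9,-6,-4,8,3,-1]
j=2: -2≤-1, i=1, swap(1,2) ⇒ [-8,-2,7,0,2,5,-7,9,-6,-4,8,3,-1]
j=3: 0>-1, skip
j=4: 2>-1, skip
j=5: 5>-1, skip
j=6: -7≤-1, i=2, swap(2,6) ⇒ [-8,-2,-7,0,2,5,7,9,-6,-4,8,3,-1]
j=7: 9>-1, skip
j=8: -6≤-1, i=3, swap(3,8) ⇒ [-8,-2,-7,-6,2,5,7,9,0,-4,8,3,-1]
j=9: -4≤-1, i=4, swap(4,9) ⇒ [-8,-2,-7,-6,-4,5,7,9,0,2,8,3,-1]
j=10: 8>-1, skip
j=11: 3>-1, skip
swap(5,12) ⇒ [-8,-2,-7,-6,-4,-1,7,9,0,2,8,3,5]; return 5
p = 5; k-1 = 11 > 5 ⇒ right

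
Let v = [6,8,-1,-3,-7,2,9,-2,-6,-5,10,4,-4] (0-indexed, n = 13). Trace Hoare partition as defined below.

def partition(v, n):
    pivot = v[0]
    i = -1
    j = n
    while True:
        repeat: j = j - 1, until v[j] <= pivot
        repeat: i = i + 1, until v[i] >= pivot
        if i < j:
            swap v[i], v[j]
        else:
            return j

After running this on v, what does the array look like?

[-4,4,-1,-3,-7,2,-5,-2,-6,9,10,8,6]

pivot = v[0] = 6; i = -1, j = 13
j→12 (v[12]=-4≤6), i→0 (v[0]=6≥6); i<j, swap → [-4,8,-1,-3,-7,2,9,-2,-6,-5,10,4,6]
j→11 (v[11]=4≤6), i→1 (v[1]=8≥6); i<j, swap → [-4,4,-1,-3,-7,2,9,-2,-6,-5,10,8,6]
j→9 (v[9]=-5≤6), i→6 (v[6]=9≥6); i<j, swap → [-4,4,-1,-3,-7,2,-5,-2,-6,9,10,8,6]
j→8, i→9; i≥j, return j=8. v = [-4,4,-1,-3,-7,2,-5,-2,-6,9,10,8,6]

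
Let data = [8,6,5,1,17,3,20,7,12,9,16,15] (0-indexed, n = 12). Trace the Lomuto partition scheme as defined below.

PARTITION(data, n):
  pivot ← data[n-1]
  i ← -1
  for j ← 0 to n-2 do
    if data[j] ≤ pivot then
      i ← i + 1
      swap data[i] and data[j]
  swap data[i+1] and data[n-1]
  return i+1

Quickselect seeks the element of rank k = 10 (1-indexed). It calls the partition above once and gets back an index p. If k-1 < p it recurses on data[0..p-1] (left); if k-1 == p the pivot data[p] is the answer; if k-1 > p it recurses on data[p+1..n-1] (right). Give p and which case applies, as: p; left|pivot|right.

pivot=15, i=-1
j=0: 8≤15, i=0, swap(0,0) ⇒ [8,6,5,1,17,3,20,7,12,9,16,15]
j=1: 6≤15, i=1, swap(1,1) ⇒ [8,6,5,1,17,3,20,7,12,9,16,15]
j=2: 5≤15, i=2, swap(2,2) ⇒ [8,6,5,1,17,3,20,7,12,9,16,15]
j=3: 1≤15, i=3, swap(3,3) ⇒ [8,6,5,1,17,3,20,7,12,9,16,15]
j=4: 17>15, skip
j=5: 3≤15, i=4, swap(4,5) ⇒ [8,6,5,1,3,17,20,7,12,9,16,15]
j=6: 20>15, skip
j=7: 7≤15, i=5, swap(5,7) ⇒ [8,6,5,1,3,7,20,17,12,9,16,15]
j=8: 12≤15, i=6, swap(6,8) ⇒ [8,6,5,1,3,7,12,17,20,9,16,15]
j=9: 9≤15, i=7, swap(7,9) ⇒ [8,6,5,1,3,7,12,9,20,17,16,15]
j=10: 16>15, skip
swap(8,11) ⇒ [8,6,5,1,3,7,12,9,15,17,16,20]; return 8
p = 8; k-1 = 9 > 8 ⇒ right

8; right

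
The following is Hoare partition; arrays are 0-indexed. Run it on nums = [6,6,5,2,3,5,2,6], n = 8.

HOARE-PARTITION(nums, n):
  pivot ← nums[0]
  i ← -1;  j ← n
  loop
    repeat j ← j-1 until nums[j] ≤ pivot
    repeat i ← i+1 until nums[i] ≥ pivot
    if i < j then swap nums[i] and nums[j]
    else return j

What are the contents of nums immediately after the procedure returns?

pivot=6
j stops at 7 (6), i stops at 0 (6); swap ⇒ [6,6,5,2,3,5,2,6]
j stops at 6 (2), i stops at 1 (6); swap ⇒ [6,2,5,2,3,5,6,6]
j stops at 5, i stops at 6; i≥j ⇒ return 5. nums=[6,2,5,2,3,5,6,6]

[6,2,5,2,3,5,6,6]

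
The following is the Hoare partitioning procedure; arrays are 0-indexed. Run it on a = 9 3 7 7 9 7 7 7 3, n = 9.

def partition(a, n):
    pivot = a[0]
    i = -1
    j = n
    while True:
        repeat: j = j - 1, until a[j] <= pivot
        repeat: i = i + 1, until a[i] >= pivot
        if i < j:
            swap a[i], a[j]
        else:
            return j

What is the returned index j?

6

pivot=9
j stops at 8 (3), i stops at 0 (9); swap ⇒ 3 3 7 7 9 7 7 7 9
j stops at 7 (7), i stops at 4 (9); swap ⇒ 3 3 7 7 7 7 7 9 9
j stops at 6, i stops at 7; i≥j ⇒ return 6. a=3 3 7 7 7 7 7 9 9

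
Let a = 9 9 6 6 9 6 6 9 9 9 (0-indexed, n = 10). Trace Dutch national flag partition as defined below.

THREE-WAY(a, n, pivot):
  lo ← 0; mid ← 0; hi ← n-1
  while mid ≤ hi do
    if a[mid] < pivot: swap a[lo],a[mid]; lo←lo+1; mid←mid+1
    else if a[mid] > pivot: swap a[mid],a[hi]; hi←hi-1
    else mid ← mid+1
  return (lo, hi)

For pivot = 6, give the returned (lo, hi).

pivot = 6; lo=0, mid=0, hi=9
a[mid]=9>6: swap a[0],a[9]; hi=8 → 9 9 6 6 9 6 6 9 9 9
a[mid]=9>6: swap a[0],a[8]; hi=7 → 9 9 6 6 9 6 6 9 9 9
a[mid]=9>6: swap a[0],a[7]; hi=6 → 9 9 6 6 9 6 6 9 9 9
a[mid]=9>6: swap a[0],a[6]; hi=5 → 6 9 6 6 9 6 9 9 9 9
a[mid]=6=6: mid=1
a[mid]=9>6: swap a[1],a[5]; hi=4 → 6 6 6 6 9 9 9 9 9 9
a[mid]=6=6: mid=2
a[mid]=6=6: mid=3
a[mid]=6=6: mid=4
a[mid]=9>6: swap a[4],a[4]; hi=3 → 6 6 6 6 9 9 9 9 9 9
end: lo=0, hi=3; a = 6 6 6 6 9 9 9 9 9 9

(0, 3)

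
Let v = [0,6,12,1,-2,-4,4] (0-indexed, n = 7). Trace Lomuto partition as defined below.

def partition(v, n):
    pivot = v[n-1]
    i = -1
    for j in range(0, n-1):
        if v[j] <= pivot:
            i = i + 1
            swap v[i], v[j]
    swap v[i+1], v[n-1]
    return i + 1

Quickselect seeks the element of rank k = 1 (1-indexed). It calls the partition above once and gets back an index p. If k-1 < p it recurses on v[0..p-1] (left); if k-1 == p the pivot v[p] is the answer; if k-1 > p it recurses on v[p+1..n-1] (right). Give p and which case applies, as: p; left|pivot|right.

4; left

pivot = v[6] = 4; i = -1
j=0: v[0]=0 ≤ 4 → i=0, swap v[0],v[0] (no change) → [0,6,12,1,-2,-4,4]
j=1: v[1]=6 > 4 → no swap
j=2: v[2]=12 > 4 → no swap
j=3: v[3]=1 ≤ 4 → i=1, swap v[1],v[3] → [0,1,12,6,-2,-4,4]
j=4: v[4]=-2 ≤ 4 → i=2, swap v[2],v[4] → [0,1,-2,6,12,-4,4]
j=5: v[5]=-4 ≤ 4 → i=3, swap v[3],v[5] → [0,1,-2,-4,12,6,4]
final swap v[4],v[6] → [0,1,-2,-4,4,6,12]; return 4
p = 4; k-1 = 0 < 4 ⇒ left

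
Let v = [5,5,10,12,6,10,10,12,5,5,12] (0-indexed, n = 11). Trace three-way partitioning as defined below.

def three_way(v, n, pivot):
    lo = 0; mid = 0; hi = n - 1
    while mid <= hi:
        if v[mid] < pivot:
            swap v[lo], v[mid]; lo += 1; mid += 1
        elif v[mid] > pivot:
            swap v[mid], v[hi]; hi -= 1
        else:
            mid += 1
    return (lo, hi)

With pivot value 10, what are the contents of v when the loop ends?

[5,5,5,6,5,10,10,10,12,12,12]

lo=0 mid=0 hi=10
5<10: swap(0,0), lo=1 mid=1 ⇒ [5,5,10,12,6,10,10,12,5,5,12]
5<10: swap(1,1), lo=2 mid=2 ⇒ [5,5,10,12,6,10,10,12,5,5,12]
10=10: mid=3
12>10: swap(3,10), hi=9 ⇒ [5,5,10,12,6,10,10,12,5,5,12]
12>10: swap(3,9), hi=8 ⇒ [5,5,10,5,6,10,10,12,5,12,12]
5<10: swap(2,3), lo=3 mid=4 ⇒ [5,5,5,10,6,10,10,12,5,12,12]
6<10: swap(3,4), lo=4 mid=5 ⇒ [5,5,5,6,10,10,10,12,5,12,12]
10=10: mid=6
10=10: mid=7
12>10: swap(7,8), hi=7 ⇒ [5,5,5,6,10,10,10,5,12,12,12]
5<10: swap(4,7), lo=5 mid=8 ⇒ [5,5,5,6,5,10,10,10,12,12,12]
done. lo=5 hi=7; v=[5,5,5,6,5,10,10,10,12,12,12]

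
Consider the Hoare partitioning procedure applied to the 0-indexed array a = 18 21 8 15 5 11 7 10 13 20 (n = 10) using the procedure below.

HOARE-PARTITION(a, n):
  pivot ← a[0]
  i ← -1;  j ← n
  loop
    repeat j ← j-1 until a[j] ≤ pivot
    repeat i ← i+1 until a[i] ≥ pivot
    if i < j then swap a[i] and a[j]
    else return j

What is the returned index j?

6

pivot = a[0] = 18; i = -1, j = 10
j→8 (a[8]=13≤18), i→0 (a[0]=18≥18); i<j, swap → 13 21 8 15 5 11 7 10 18 20
j→7 (a[7]=10≤18), i→1 (a[1]=21≥18); i<j, swap → 13 10 8 15 5 11 7 21 18 20
j→6, i→7; i≥j, return j=6. a = 13 10 8 15 5 11 7 21 18 20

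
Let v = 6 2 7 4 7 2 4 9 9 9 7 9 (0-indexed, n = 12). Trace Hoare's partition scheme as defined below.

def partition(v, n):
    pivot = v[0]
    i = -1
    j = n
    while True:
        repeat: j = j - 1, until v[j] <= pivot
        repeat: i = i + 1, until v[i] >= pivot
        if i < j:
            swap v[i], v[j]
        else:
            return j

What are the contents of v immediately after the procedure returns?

pivot = v[0] = 6; i = -1, j = 12
j→6 (v[6]=4≤6), i→0 (v[0]=6≥6); i<j, swap → 4 2 7 4 7 2 6 9 9 9 7 9
j→5 (v[5]=2≤6), i→2 (v[2]=7≥6); i<j, swap → 4 2 2 4 7 7 6 9 9 9 7 9
j→3, i→4; i≥j, return j=3. v = 4 2 2 4 7 7 6 9 9 9 7 9

4 2 2 4 7 7 6 9 9 9 7 9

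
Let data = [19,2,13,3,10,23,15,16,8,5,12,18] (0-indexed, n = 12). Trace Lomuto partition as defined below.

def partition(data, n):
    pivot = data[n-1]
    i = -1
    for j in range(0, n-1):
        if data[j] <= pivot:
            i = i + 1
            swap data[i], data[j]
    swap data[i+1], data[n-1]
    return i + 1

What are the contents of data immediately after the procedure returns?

pivot=18, i=-1
j=0: 19>18, skip
j=1: 2≤18, i=0, swap(0,1) ⇒ [2,19,13,3,10,23,15,16,8,5,12,18]
j=2: 13≤18, i=1, swap(1,2) ⇒ [2,13,19,3,10,23,15,16,8,5,12,18]
j=3: 3≤18, i=2, swap(2,3) ⇒ [2,13,3,19,10,23,15,16,8,5,12,18]
j=4: 10≤18, i=3, swap(3,4) ⇒ [2,13,3,10,19,23,15,16,8,5,12,18]
j=5: 23>18, skip
j=6: 15≤18, i=4, swap(4,6) ⇒ [2,13,3,10,15,23,19,16,8,5,12,18]
j=7: 16≤18, i=5, swap(5,7) ⇒ [2,13,3,10,15,16,19,23,8,5,12,18]
j=8: 8≤18, i=6, swap(6,8) ⇒ [2,13,3,10,15,16,8,23,19,5,12,18]
j=9: 5≤18, i=7, swap(7,9) ⇒ [2,13,3,10,15,16,8,5,19,23,12,18]
j=10: 12≤18, i=8, swap(8,10) ⇒ [2,13,3,10,15,16,8,5,12,23,19,18]
swap(9,11) ⇒ [2,13,3,10,15,16,8,5,12,18,19,23]; return 9

[2,13,3,10,15,16,8,5,12,18,19,23]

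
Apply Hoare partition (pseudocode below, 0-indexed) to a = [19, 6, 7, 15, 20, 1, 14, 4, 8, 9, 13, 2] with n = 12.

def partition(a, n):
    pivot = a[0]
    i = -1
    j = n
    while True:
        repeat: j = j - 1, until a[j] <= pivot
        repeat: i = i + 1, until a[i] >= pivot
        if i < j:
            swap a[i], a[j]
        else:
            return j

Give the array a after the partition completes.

[2, 6, 7, 15, 13, 1, 14, 4, 8, 9, 20, 19]

pivot=19
j stops at 11 (2), i stops at 0 (19); swap ⇒ [2, 6, 7, 15, 20, 1, 14, 4, 8, 9, 13, 19]
j stops at 10 (13), i stops at 4 (20); swap ⇒ [2, 6, 7, 15, 13, 1, 14, 4, 8, 9, 20, 19]
j stops at 9, i stops at 10; i≥j ⇒ return 9. a=[2, 6, 7, 15, 13, 1, 14, 4, 8, 9, 20, 19]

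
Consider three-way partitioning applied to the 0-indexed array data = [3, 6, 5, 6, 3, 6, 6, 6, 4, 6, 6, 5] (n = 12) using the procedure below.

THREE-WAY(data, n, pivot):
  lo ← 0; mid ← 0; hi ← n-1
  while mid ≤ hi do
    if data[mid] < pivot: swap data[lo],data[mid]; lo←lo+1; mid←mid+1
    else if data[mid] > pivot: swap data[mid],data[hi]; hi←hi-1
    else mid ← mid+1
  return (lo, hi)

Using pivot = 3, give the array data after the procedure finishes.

[3, 3, 6, 5, 6, 6, 6, 4, 6, 6, 5, 6]

pivot = 3; lo=0, mid=0, hi=11
data[mid]=3=3: mid=1
data[mid]=6>3: swap data[1],data[11]; hi=10 → [3, 5, 5, 6, 3, 6, 6, 6, 4, 6, 6, 6]
data[mid]=5>3: swap data[1],data[10]; hi=9 → [3, 6, 5, 6, 3, 6, 6, 6, 4, 6, 5, 6]
data[mid]=6>3: swap data[1],data[9]; hi=8 → [3, 6, 5, 6, 3, 6, 6, 6, 4, 6, 5, 6]
data[mid]=6>3: swap data[1],data[8]; hi=7 → [3, 4, 5, 6, 3, 6, 6, 6, 6, 6, 5, 6]
data[mid]=4>3: swap data[1],data[7]; hi=6 → [3, 6, 5, 6, 3, 6, 6, 4, 6, 6, 5, 6]
data[mid]=6>3: swap data[1],data[6]; hi=5 → [3, 6, 5, 6, 3, 6, 6, 4, 6, 6, 5, 6]
data[mid]=6>3: swap data[1],data[5]; hi=4 → [3, 6, 5, 6, 3, 6, 6, 4, 6, 6, 5, 6]
data[mid]=6>3: swap data[1],data[4]; hi=3 → [3, 3, 5, 6, 6, 6, 6, 4, 6, 6, 5, 6]
data[mid]=3=3: mid=2
data[mid]=5>3: swap data[2],data[3]; hi=2 → [3, 3, 6, 5, 6, 6, 6, 4, 6, 6, 5, 6]
data[mid]=6>3: swap data[2],data[2]; hi=1 → [3, 3, 6, 5, 6, 6, 6, 4, 6, 6, 5, 6]
end: lo=0, hi=1; data = [3, 3, 6, 5, 6, 6, 6, 4, 6, 6, 5, 6]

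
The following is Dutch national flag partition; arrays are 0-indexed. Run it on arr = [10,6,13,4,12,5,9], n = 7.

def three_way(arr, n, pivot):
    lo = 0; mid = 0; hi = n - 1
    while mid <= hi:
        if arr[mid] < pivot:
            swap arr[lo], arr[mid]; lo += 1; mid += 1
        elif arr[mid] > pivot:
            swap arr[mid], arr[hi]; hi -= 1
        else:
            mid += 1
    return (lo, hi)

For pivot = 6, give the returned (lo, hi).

(2, 2)

pivot = 6; lo=0, mid=0, hi=6
arr[mid]=10>6: swap arr[0],arr[6]; hi=5 → [9,6,13,4,12,5,10]
arr[mid]=9>6: swap arr[0],arr[5]; hi=4 → [5,6,13,4,12,9,10]
arr[mid]=5<6: swap arr[0],arr[0]; lo=1,mid=1 → [5,6,13,4,12,9,10]
arr[mid]=6=6: mid=2
arr[mid]=13>6: swap arr[2],arr[4]; hi=3 → [5,6,12,4,13,9,10]
arr[mid]=12>6: swap arr[2],arr[3]; hi=2 → [5,6,4,12,13,9,10]
arr[mid]=4<6: swap arr[1],arr[2]; lo=2,mid=3 → [5,4,6,12,13,9,10]
end: lo=2, hi=2; arr = [5,4,6,12,13,9,10]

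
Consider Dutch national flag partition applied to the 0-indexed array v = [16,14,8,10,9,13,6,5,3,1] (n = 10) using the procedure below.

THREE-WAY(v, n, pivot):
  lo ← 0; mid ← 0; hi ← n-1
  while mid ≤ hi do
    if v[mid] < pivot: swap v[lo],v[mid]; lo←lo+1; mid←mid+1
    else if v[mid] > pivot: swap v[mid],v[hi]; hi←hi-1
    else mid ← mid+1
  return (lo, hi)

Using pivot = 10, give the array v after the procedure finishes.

[1,3,8,9,5,6,10,13,14,16]

lo=0 mid=0 hi=9
16>10: swap(0,9), hi=8 ⇒ [1,14,8,10,9,13,6,5,3,16]
1<10: swap(0,0), lo=1 mid=1 ⇒ [1,14,8,10,9,13,6,5,3,16]
14>10: swap(1,8), hi=7 ⇒ [1,3,8,10,9,13,6,5,14,16]
3<10: swap(1,1), lo=2 mid=2 ⇒ [1,3,8,10,9,13,6,5,14,16]
8<10: swap(2,2), lo=3 mid=3 ⇒ [1,3,8,10,9,13,6,5,14,16]
10=10: mid=4
9<10: swap(3,4), lo=4 mid=5 ⇒ [1,3,8,9,10,13,6,5,14,16]
13>10: swap(5,7), hi=6 ⇒ [1,3,8,9,10,5,6,13,14,16]
5<10: swap(4,5), lo=5 mid=6 ⇒ [1,3,8,9,5,10,6,13,14,16]
6<10: swap(5,6), lo=6 mid=7 ⇒ [1,3,8,9,5,6,10,13,14,16]
done. lo=6 hi=6; v=[1,3,8,9,5,6,10,13,14,16]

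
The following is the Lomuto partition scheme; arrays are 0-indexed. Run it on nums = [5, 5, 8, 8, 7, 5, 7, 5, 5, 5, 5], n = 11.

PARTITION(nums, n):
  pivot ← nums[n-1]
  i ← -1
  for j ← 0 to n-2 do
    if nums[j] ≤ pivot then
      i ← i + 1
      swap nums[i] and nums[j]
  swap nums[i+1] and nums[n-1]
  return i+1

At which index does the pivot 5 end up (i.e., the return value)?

pivot = nums[10] = 5; i = -1
j=0: nums[0]=5 ≤ 5 → i=0, swap nums[0],nums[0] (no change) → [5, 5, 8, 8, 7, 5, 7, 5, 5, 5, 5]
j=1: nums[1]=5 ≤ 5 → i=1, swap nums[1],nums[1] (no change) → [5, 5, 8, 8, 7, 5, 7, 5, 5, 5, 5]
j=2: nums[2]=8 > 5 → no swap
j=3: nums[3]=8 > 5 → no swap
j=4: nums[4]=7 > 5 → no swap
j=5: nums[5]=5 ≤ 5 → i=2, swap nums[2],nums[5] → [5, 5, 5, 8, 7, 8, 7, 5, 5, 5, 5]
j=6: nums[6]=7 > 5 → no swap
j=7: nums[7]=5 ≤ 5 → i=3, swap nums[3],nums[7] → [5, 5, 5, 5, 7, 8, 7, 8, 5, 5, 5]
j=8: nums[8]=5 ≤ 5 → i=4, swap nums[4],nums[8] → [5, 5, 5, 5, 5, 8, 7, 8, 7, 5, 5]
j=9: nums[9]=5 ≤ 5 → i=5, swap nums[5],nums[9] → [5, 5, 5, 5, 5, 5, 7, 8, 7, 8, 5]
final swap nums[6],nums[10] → [5, 5, 5, 5, 5, 5, 5, 8, 7, 8, 7]; return 6

6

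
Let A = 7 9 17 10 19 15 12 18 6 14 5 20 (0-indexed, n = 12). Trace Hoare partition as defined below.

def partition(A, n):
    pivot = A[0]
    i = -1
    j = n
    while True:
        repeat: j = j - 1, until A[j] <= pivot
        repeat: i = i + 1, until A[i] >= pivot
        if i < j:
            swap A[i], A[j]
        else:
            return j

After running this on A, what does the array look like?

pivot = A[0] = 7; i = -1, j = 12
j→10 (A[10]=5≤7), i→0 (A[0]=7≥7); i<j, swap → 5 9 17 10 19 15 12 18 6 14 7 20
j→8 (A[8]=6≤7), i→1 (A[1]=9≥7); i<j, swap → 5 6 17 10 19 15 12 18 9 14 7 20
j→1, i→2; i≥j, return j=1. A = 5 6 17 10 19 15 12 18 9 14 7 20

5 6 17 10 19 15 12 18 9 14 7 20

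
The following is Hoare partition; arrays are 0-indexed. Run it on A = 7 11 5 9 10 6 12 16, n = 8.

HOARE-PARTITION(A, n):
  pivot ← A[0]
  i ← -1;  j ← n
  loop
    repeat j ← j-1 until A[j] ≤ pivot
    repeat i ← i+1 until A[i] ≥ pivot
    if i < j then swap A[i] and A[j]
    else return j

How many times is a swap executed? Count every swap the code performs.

pivot = A[0] = 7; i = -1, j = 8
j→5 (A[5]=6≤7), i→0 (A[0]=7≥7); i<j, swap → 6 11 5 9 10 7 12 16
j→2 (A[2]=5≤7), i→1 (A[1]=11≥7); i<j, swap → 6 5 11 9 10 7 12 16
j→1, i→2; i≥j, return j=1. A = 6 5 11 9 10 7 12 16

2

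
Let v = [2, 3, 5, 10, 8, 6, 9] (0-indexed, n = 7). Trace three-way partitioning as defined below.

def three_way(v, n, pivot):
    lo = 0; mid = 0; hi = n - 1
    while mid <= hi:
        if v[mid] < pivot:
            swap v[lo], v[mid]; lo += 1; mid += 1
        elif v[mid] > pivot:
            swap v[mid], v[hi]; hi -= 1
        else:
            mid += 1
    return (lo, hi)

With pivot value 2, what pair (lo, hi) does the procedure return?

lo=0 mid=0 hi=6
2=2: mid=1
3>2: swap(1,6), hi=5 ⇒ [2, 9, 5, 10, 8, 6, 3]
9>2: swap(1,5), hi=4 ⇒ [2, 6, 5, 10, 8, 9, 3]
6>2: swap(1,4), hi=3 ⇒ [2, 8, 5, 10, 6, 9, 3]
8>2: swap(1,3), hi=2 ⇒ [2, 10, 5, 8, 6, 9, 3]
10>2: swap(1,2), hi=1 ⇒ [2, 5, 10, 8, 6, 9, 3]
5>2: swap(1,1), hi=0 ⇒ [2, 5, 10, 8, 6, 9, 3]
done. lo=0 hi=0; v=[2, 5, 10, 8, 6, 9, 3]

(0, 0)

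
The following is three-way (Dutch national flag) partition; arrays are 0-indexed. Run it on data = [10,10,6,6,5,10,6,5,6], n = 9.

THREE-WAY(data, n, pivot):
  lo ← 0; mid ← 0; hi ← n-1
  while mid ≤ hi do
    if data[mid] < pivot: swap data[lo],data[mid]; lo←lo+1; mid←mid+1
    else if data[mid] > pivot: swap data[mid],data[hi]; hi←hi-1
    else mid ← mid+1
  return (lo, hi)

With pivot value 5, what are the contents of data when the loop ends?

lo=0 mid=0 hi=8
10>5: swap(0,8), hi=7 ⇒ [6,10,6,6,5,10,6,5,10]
6>5: swap(0,7), hi=6 ⇒ [5,10,6,6,5,10,6,6,10]
5=5: mid=1
10>5: swap(1,6), hi=5 ⇒ [5,6,6,6,5,10,10,6,10]
6>5: swap(1,5), hi=4 ⇒ [5,10,6,6,5,6,10,6,10]
10>5: swap(1,4), hi=3 ⇒ [5,5,6,6,10,6,10,6,10]
5=5: mid=2
6>5: swap(2,3), hi=2 ⇒ [5,5,6,6,10,6,10,6,10]
6>5: swap(2,2), hi=1 ⇒ [5,5,6,6,10,6,10,6,10]
done. lo=0 hi=1; data=[5,5,6,6,10,6,10,6,10]

[5,5,6,6,10,6,10,6,10]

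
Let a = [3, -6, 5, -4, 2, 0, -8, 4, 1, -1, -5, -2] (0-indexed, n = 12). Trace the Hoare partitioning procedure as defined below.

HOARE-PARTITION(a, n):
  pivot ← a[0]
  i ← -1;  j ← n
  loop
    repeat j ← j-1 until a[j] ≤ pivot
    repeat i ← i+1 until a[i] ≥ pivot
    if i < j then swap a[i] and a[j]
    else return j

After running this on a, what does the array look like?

pivot = a[0] = 3; i = -1, j = 12
j→11 (a[11]=-2≤3), i→0 (a[0]=3≥3); i<j, swap → [-2, -6, 5, -4, 2, 0, -8, 4, 1, -1, -5, 3]
j→10 (a[10]=-5≤3), i→2 (a[2]=5≥3); i<j, swap → [-2, -6, -5, -4, 2, 0, -8, 4, 1, -1, 5, 3]
j→9 (a[9]=-1≤3), i→7 (a[7]=4≥3); i<j, swap → [-2, -6, -5, -4, 2, 0, -8, -1, 1, 4, 5, 3]
j→8, i→9; i≥j, return j=8. a = [-2, -6, -5, -4, 2, 0, -8, -1, 1, 4, 5, 3]

[-2, -6, -5, -4, 2, 0, -8, -1, 1, 4, 5, 3]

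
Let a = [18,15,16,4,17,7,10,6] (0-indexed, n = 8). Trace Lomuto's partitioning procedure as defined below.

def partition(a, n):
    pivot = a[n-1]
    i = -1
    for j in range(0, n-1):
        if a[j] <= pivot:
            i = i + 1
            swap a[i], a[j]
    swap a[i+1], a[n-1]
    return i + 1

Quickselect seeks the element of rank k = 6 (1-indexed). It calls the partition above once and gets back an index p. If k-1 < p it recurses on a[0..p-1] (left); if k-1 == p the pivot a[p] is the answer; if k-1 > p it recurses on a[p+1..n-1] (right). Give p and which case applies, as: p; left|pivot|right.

1; right

pivot=6, i=-1
j=0: 18>6, skip
j=1: 15>6, skip
j=2: 16>6, skip
j=3: 4≤6, i=0, swap(0,3) ⇒ [4,15,16,18,17,7,10,6]
j=4: 17>6, skip
j=5: 7>6, skip
j=6: 10>6, skip
swap(1,7) ⇒ [4,6,16,18,17,7,10,15]; return 1
p = 1; k-1 = 5 > 1 ⇒ right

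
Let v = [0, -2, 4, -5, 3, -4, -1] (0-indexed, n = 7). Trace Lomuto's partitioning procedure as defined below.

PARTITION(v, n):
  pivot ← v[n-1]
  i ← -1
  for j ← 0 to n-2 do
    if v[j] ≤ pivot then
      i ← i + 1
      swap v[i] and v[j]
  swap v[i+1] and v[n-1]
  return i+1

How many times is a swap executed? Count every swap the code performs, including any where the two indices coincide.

pivot=-1, i=-1
j=0: 0>-1, skip
j=1: -2≤-1, i=0, swap(0,1) ⇒ [-2, 0, 4, -5, 3, -4, -1]
j=2: 4>-1, skip
j=3: -5≤-1, i=1, swap(1,3) ⇒ [-2, -5, 4, 0, 3, -4, -1]
j=4: 3>-1, skip
j=5: -4≤-1, i=2, swap(2,5) ⇒ [-2, -5, -4, 0, 3, 4, -1]
swap(3,6) ⇒ [-2, -5, -4, -1, 3, 4, 0]; return 3

4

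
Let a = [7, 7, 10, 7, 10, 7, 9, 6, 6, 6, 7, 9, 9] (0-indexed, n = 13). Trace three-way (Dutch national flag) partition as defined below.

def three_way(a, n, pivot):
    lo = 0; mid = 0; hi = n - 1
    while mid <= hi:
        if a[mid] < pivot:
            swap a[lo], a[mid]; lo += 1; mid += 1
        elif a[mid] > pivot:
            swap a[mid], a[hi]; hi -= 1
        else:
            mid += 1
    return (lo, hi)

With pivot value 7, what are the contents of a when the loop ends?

[6, 6, 6, 7, 7, 7, 7, 7, 9, 10, 9, 9, 10]

pivot = 7; lo=0, mid=0, hi=12
a[mid]=7=7: mid=1
a[mid]=7=7: mid=2
a[mid]=10>7: swap a[2],a[12]; hi=11 → [7, 7, 9, 7, 10, 7, 9, 6, 6, 6, 7, 9, 10]
a[mid]=9>7: swap a[2],a[11]; hi=10 → [7, 7, 9, 7, 10, 7, 9, 6, 6, 6, 7, 9, 10]
a[mid]=9>7: swap a[2],a[10]; hi=9 → [7, 7, 7, 7, 10, 7, 9, 6, 6, 6, 9, 9, 10]
a[mid]=7=7: mid=3
a[mid]=7=7: mid=4
a[mid]=10>7: swap a[4],a[9]; hi=8 → [7, 7, 7, 7, 6, 7, 9, 6, 6, 10, 9, 9, 10]
a[mid]=6<7: swap a[0],a[4]; lo=1,mid=5 → [6, 7, 7, 7, 7, 7, 9, 6, 6, 10, 9, 9, 10]
a[mid]=7=7: mid=6
a[mid]=9>7: swap a[6],a[8]; hi=7 → [6, 7, 7, 7, 7, 7, 6, 6, 9, 10, 9, 9, 10]
a[mid]=6<7: swap a[1],a[6]; lo=2,mid=7 → [6, 6, 7, 7, 7, 7, 7, 6, 9, 10, 9, 9, 10]
a[mid]=6<7: swap a[2],a[7]; lo=3,mid=8 → [6, 6, 6, 7, 7, 7, 7, 7, 9, 10, 9, 9, 10]
end: lo=3, hi=7; a = [6, 6, 6, 7, 7, 7, 7, 7, 9, 10, 9, 9, 10]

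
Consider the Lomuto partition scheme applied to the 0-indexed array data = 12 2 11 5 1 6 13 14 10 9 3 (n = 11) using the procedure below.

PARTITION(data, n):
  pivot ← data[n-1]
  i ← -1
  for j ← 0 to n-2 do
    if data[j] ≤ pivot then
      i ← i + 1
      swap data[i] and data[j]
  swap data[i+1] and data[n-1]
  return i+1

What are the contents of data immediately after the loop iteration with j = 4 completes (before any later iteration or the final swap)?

2 1 11 5 12 6 13 14 10 9 3

pivot=3, i=-1
j=0: 12>3, skip
j=1: 2≤3, i=0, swap(0,1) ⇒ 2 12 11 5 1 6 13 14 10 9 3
j=2: 11>3, skip
j=3: 5>3, skip
j=4: 1≤3, i=1, swap(1,4) ⇒ 2 1 11 5 12 6 13 14 10 9 3
(after j=4) data = 2 1 11 5 12 6 13 14 10 9 3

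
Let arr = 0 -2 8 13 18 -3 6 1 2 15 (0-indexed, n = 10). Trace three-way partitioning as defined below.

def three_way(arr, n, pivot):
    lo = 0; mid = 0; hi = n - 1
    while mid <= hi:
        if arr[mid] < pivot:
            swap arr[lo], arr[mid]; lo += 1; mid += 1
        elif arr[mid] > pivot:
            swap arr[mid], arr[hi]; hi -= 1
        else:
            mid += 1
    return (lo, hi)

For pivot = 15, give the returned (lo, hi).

(8, 8)

pivot = 15; lo=0, mid=0, hi=9
arr[mid]=0<15: swap arr[0],arr[0]; lo=1,mid=1 → 0 -2 8 13 18 -3 6 1 2 15
arr[mid]=-2<15: swap arr[1],arr[1]; lo=2,mid=2 → 0 -2 8 13 18 -3 6 1 2 15
arr[mid]=8<15: swap arr[2],arr[2]; lo=3,mid=3 → 0 -2 8 13 18 -3 6 1 2 15
arr[mid]=13<15: swap arr[3],arr[3]; lo=4,mid=4 → 0 -2 8 13 18 -3 6 1 2 15
arr[mid]=18>15: swap arr[4],arr[9]; hi=8 → 0 -2 8 13 15 -3 6 1 2 18
arr[mid]=15=15: mid=5
arr[mid]=-3<15: swap arr[4],arr[5]; lo=5,mid=6 → 0 -2 8 13 -3 15 6 1 2 18
arr[mid]=6<15: swap arr[5],arr[6]; lo=6,mid=7 → 0 -2 8 13 -3 6 15 1 2 18
arr[mid]=1<15: swap arr[6],arr[7]; lo=7,mid=8 → 0 -2 8 13 -3 6 1 15 2 18
arr[mid]=2<15: swap arr[7],arr[8]; lo=8,mid=9 → 0 -2 8 13 -3 6 1 2 15 18
end: lo=8, hi=8; arr = 0 -2 8 13 -3 6 1 2 15 18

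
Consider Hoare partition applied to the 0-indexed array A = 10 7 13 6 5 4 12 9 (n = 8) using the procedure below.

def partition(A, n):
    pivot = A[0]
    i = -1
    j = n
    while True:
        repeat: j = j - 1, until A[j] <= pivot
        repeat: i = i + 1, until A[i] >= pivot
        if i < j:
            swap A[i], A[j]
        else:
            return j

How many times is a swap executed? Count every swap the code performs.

2

pivot = A[0] = 10; i = -1, j = 8
j→7 (A[7]=9≤10), i→0 (A[0]=10≥10); i<j, swap → 9 7 13 6 5 4 12 10
j→5 (A[5]=4≤10), i→2 (A[2]=13≥10); i<j, swap → 9 7 4 6 5 13 12 10
j→4, i→5; i≥j, return j=4. A = 9 7 4 6 5 13 12 10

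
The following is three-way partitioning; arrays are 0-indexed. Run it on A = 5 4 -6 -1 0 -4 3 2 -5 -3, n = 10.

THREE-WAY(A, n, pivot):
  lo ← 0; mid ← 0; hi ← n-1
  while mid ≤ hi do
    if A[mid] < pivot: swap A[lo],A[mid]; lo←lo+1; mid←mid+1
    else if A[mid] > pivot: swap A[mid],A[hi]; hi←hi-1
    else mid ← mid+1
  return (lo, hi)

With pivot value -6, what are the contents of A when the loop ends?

pivot = -6; lo=0, mid=0, hi=9
A[mid]=5>-6: swap A[0],A[9]; hi=8 → -3 4 -6 -1 0 -4 3 2 -5 5
A[mid]=-3>-6: swap A[0],A[8]; hi=7 → -5 4 -6 -1 0 -4 3 2 -3 5
A[mid]=-5>-6: swap A[0],A[7]; hi=6 → 2 4 -6 -1 0 -4 3 -5 -3 5
A[mid]=2>-6: swap A[0],A[6]; hi=5 → 3 4 -6 -1 0 -4 2 -5 -3 5
A[mid]=3>-6: swap A[0],A[5]; hi=4 → -4 4 -6 -1 0 3 2 -5 -3 5
A[mid]=-4>-6: swap A[0],A[4]; hi=3 → 0 4 -6 -1 -4 3 2 -5 -3 5
A[mid]=0>-6: swap A[0],A[3]; hi=2 → -1 4 -6 0 -4 3 2 -5 -3 5
A[mid]=-1>-6: swap A[0],A[2]; hi=1 → -6 4 -1 0 -4 3 2 -5 -3 5
A[mid]=-6=-6: mid=1
A[mid]=4>-6: swap A[1],A[1]; hi=0 → -6 4 -1 0 -4 3 2 -5 -3 5
end: lo=0, hi=0; A = -6 4 -1 0 -4 3 2 -5 -3 5

-6 4 -1 0 -4 3 2 -5 -3 5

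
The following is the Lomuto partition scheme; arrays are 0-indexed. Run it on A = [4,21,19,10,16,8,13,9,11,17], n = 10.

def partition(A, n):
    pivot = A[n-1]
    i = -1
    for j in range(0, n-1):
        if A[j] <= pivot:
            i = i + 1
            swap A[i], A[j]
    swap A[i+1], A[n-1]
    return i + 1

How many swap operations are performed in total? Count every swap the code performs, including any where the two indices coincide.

pivot = A[9] = 17; i = -1
j=0: A[0]=4 ≤ 17 → i=0, swap A[0],A[0] (no change) → [4,21,19,10,16,8,13,9,11,17]
j=1: A[1]=21 > 17 → no swap
j=2: A[2]=19 > 17 → no swap
j=3: A[3]=10 ≤ 17 → i=1, swap A[1],A[3] → [4,10,19,21,16,8,13,9,11,17]
j=4: A[4]=16 ≤ 17 → i=2, swap A[2],A[4] → [4,10,16,21,19,8,13,9,11,17]
j=5: A[5]=8 ≤ 17 → i=3, swap A[3],A[5] → [4,10,16,8,19,21,13,9,11,17]
j=6: A[6]=13 ≤ 17 → i=4, swap A[4],A[6] → [4,10,16,8,13,21,19,9,11,17]
j=7: A[7]=9 ≤ 17 → i=5, swap A[5],A[7] → [4,10,16,8,13,9,19,21,11,17]
j=8: A[8]=11 ≤ 17 → i=6, swap A[6],A[8] → [4,10,16,8,13,9,11,21,19,17]
final swap A[7],A[9] → [4,10,16,8,13,9,11,17,19,21]; return 7

8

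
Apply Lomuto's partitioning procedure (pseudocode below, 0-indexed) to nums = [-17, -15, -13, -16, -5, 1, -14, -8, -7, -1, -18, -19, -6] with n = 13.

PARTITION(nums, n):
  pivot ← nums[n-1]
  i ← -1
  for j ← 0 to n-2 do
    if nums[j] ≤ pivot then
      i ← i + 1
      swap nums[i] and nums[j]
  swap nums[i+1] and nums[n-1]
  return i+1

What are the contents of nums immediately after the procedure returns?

[-17, -15, -13, -16, -14, -8, -7, -18, -19, -6, 1, -5, -1]

pivot = nums[12] = -6; i = -1
j=0: nums[0]=-17 ≤ -6 → i=0, swap nums[0],nums[0] (no change) → [-17, -15, -13, -16, -5, 1, -14, -8, -7, -1, -18, -19, -6]
j=1: nums[1]=-15 ≤ -6 → i=1, swap nums[1],nums[1] (no change) → [-17, -15, -13, -16, -5, 1, -14, -8, -7, -1, -18, -19, -6]
j=2: nums[2]=-13 ≤ -6 → i=2, swap nums[2],nums[2] (no change) → [-17, -15, -13, -16, -5, 1, -14, -8, -7, -1, -18, -19, -6]
j=3: nums[3]=-16 ≤ -6 → i=3, swap nums[3],nums[3] (no change) → [-17, -15, -13, -16, -5, 1, -14, -8, -7, -1, -18, -19, -6]
j=4: nums[4]=-5 > -6 → no swap
j=5: nums[5]=1 > -6 → no swap
j=6: nums[6]=-14 ≤ -6 → i=4, swap nums[4],nums[6] → [-17, -15, -13, -16, -14, 1, -5, -8, -7, -1, -18, -19, -6]
j=7: nums[7]=-8 ≤ -6 → i=5, swap nums[5],nums[7] → [-17, -15, -13, -16, -14, -8, -5, 1, -7, -1, -18, -19, -6]
j=8: nums[8]=-7 ≤ -6 → i=6, swap nums[6],nums[8] → [-17, -15, -13, -16, -14, -8, -7, 1, -5, -1, -18, -19, -6]
j=9: nums[9]=-1 > -6 → no swap
j=10: nums[10]=-18 ≤ -6 → i=7, swap nums[7],nums[10] → [-17, -15, -13, -16, -14, -8, -7, -18, -5, -1, 1, -19, -6]
j=11: nums[11]=-19 ≤ -6 → i=8, swap nums[8],nums[11] → [-17, -15, -13, -16, -14, -8, -7, -18, -19, -1, 1, -5, -6]
final swap nums[9],nums[12] → [-17, -15, -13, -16, -14, -8, -7, -18, -19, -6, 1, -5, -1]; return 9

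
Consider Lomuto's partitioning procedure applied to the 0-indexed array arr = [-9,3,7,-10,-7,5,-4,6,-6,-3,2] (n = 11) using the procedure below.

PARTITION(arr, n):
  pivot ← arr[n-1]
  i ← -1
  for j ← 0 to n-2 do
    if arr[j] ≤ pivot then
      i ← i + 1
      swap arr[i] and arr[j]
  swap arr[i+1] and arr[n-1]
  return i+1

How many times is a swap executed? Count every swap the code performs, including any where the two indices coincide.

pivot=2, i=-1
j=0: -9≤2, i=0, swap(0,0) ⇒ [-9,3,7,-10,-7,5,-4,6,-6,-3,2]
j=1: 3>2, skip
j=2: 7>2, skip
j=3: -10≤2, i=1, swap(1,3) ⇒ [-9,-10,7,3,-7,5,-4,6,-6,-3,2]
j=4: -7≤2, i=2, swap(2,4) ⇒ [-9,-10,-7,3,7,5,-4,6,-6,-3,2]
j=5: 5>2, skip
j=6: -4≤2, i=3, swap(3,6) ⇒ [-9,-10,-7,-4,7,5,3,6,-6,-3,2]
j=7: 6>2, skip
j=8: -6≤2, i=4, swap(4,8) ⇒ [-9,-10,-7,-4,-6,5,3,6,7,-3,2]
j=9: -3≤2, i=5, swap(5,9) ⇒ [-9,-10,-7,-4,-6,-3,3,6,7,5,2]
swap(6,10) ⇒ [-9,-10,-7,-4,-6,-3,2,6,7,5,3]; return 6

7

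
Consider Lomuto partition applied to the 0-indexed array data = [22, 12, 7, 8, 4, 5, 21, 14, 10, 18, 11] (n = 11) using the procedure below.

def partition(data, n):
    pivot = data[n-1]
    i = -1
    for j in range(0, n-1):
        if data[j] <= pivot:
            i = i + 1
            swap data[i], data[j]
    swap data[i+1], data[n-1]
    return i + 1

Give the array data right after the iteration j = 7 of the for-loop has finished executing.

pivot = data[10] = 11; i = -1
j=0: data[0]=22 > 11 → no swap
j=1: data[1]=12 > 11 → no swap
j=2: data[2]=7 ≤ 11 → i=0, swap data[0],data[2] → [7, 12, 22, 8, 4, 5, 21, 14, 10, 18, 11]
j=3: data[3]=8 ≤ 11 → i=1, swap data[1],data[3] → [7, 8, 22, 12, 4, 5, 21, 14, 10, 18, 11]
j=4: data[4]=4 ≤ 11 → i=2, swap data[2],data[4] → [7, 8, 4, 12, 22, 5, 21, 14, 10, 18, 11]
j=5: data[5]=5 ≤ 11 → i=3, swap data[3],data[5] → [7, 8, 4, 5, 22, 12, 21, 14, 10, 18, 11]
j=6: data[6]=21 > 11 → no swap
j=7: data[7]=14 > 11 → no swap
(after j=7) data = [7, 8, 4, 5, 22, 12, 21, 14, 10, 18, 11]

[7, 8, 4, 5, 22, 12, 21, 14, 10, 18, 11]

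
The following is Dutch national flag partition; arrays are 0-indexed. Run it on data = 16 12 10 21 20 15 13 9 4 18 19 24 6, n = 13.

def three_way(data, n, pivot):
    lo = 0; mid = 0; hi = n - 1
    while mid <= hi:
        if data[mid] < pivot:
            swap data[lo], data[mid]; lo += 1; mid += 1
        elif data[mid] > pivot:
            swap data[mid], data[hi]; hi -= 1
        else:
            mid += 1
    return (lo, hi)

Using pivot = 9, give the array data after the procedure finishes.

pivot = 9; lo=0, mid=0, hi=12
data[mid]=16>9: swap data[0],data[12]; hi=11 → 6 12 10 21 20 15 13 9 4 18 19 24 16
data[mid]=6<9: swap data[0],data[0]; lo=1,mid=1 → 6 12 10 21 20 15 13 9 4 18 19 24 16
data[mid]=12>9: swap data[1],data[11]; hi=10 → 6 24 10 21 20 15 13 9 4 18 19 12 16
data[mid]=24>9: swap data[1],data[10]; hi=9 → 6 19 10 21 20 15 13 9 4 18 24 12 16
data[mid]=19>9: swap data[1],data[9]; hi=8 → 6 18 10 21 20 15 13 9 4 19 24 12 16
data[mid]=18>9: swap data[1],data[8]; hi=7 → 6 4 10 21 20 15 13 9 18 19 24 12 16
data[mid]=4<9: swap data[1],data[1]; lo=2,mid=2 → 6 4 10 21 20 15 13 9 18 19 24 12 16
data[mid]=10>9: swap data[2],data[7]; hi=6 → 6 4 9 21 20 15 13 10 18 19 24 12 16
data[mid]=9=9: mid=3
data[mid]=21>9: swap data[3],data[6]; hi=5 → 6 4 9 13 20 15 21 10 18 19 24 12 16
data[mid]=13>9: swap data[3],data[5]; hi=4 → 6 4 9 15 20 13 21 10 18 19 24 12 16
data[mid]=15>9: swap data[3],data[4]; hi=3 → 6 4 9 20 15 13 21 10 18 19 24 12 16
data[mid]=20>9: swap data[3],data[3]; hi=2 → 6 4 9 20 15 13 21 10 18 19 24 12 16
end: lo=2, hi=2; data = 6 4 9 20 15 13 21 10 18 19 24 12 16

6 4 9 20 15 13 21 10 18 19 24 12 16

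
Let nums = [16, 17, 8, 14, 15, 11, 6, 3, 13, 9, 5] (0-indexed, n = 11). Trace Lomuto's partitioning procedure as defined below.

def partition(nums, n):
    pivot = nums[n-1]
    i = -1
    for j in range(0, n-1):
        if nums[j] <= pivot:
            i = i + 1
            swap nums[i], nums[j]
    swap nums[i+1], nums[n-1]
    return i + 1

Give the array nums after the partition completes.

pivot = nums[10] = 5; i = -1
j=0: nums[0]=16 > 5 → no swap
j=1: nums[1]=17 > 5 → no swap
j=2: nums[2]=8 > 5 → no swap
j=3: nums[3]=14 > 5 → no swap
j=4: nums[4]=15 > 5 → no swap
j=5: nums[5]=11 > 5 → no swap
j=6: nums[6]=6 > 5 → no swap
j=7: nums[7]=3 ≤ 5 → i=0, swap nums[0],nums[7] → [3, 17, 8, 14, 15, 11, 6, 16, 13, 9, 5]
j=8: nums[8]=13 > 5 → no swap
j=9: nums[9]=9 > 5 → no swap
final swap nums[1],nums[10] → [3, 5, 8, 14, 15, 11, 6, 16, 13, 9, 17]; return 1

[3, 5, 8, 14, 15, 11, 6, 16, 13, 9, 17]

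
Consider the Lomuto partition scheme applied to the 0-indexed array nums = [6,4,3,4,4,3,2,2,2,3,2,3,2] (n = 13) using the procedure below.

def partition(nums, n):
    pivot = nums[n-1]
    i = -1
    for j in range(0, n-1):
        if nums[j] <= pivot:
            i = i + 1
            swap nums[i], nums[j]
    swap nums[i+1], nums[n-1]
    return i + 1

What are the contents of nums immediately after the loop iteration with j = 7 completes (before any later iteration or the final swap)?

pivot = nums[12] = 2; i = -1
j=0: nums[0]=6 > 2 → no swap
j=1: nums[1]=4 > 2 → no swap
j=2: nums[2]=3 > 2 → no swap
j=3: nums[3]=4 > 2 → no swap
j=4: nums[4]=4 > 2 → no swap
j=5: nums[5]=3 > 2 → no swap
j=6: nums[6]=2 ≤ 2 → i=0, swap nums[0],nums[6] → [2,4,3,4,4,3,6,2,2,3,2,3,2]
j=7: nums[7]=2 ≤ 2 → i=1, swap nums[1],nums[7] → [2,2,3,4,4,3,6,4,2,3,2,3,2]
(after j=7) nums = [2,2,3,4,4,3,6,4,2,3,2,3,2]

[2,2,3,4,4,3,6,4,2,3,2,3,2]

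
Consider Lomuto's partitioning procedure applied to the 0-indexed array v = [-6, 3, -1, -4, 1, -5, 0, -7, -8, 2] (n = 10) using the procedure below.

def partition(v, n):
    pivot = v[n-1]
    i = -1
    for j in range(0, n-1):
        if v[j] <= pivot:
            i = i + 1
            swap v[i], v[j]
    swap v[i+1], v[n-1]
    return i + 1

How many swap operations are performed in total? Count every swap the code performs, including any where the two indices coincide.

9

pivot=2, i=-1
j=0: -6≤2, i=0, swap(0,0) ⇒ [-6, 3, -1, -4, 1, -5, 0, -7, -8, 2]
j=1: 3>2, skip
j=2: -1≤2, i=1, swap(1,2) ⇒ [-6, -1, 3, -4, 1, -5, 0, -7, -8, 2]
j=3: -4≤2, i=2, swap(2,3) ⇒ [-6, -1, -4, 3, 1, -5, 0, -7, -8, 2]
j=4: 1≤2, i=3, swap(3,4) ⇒ [-6, -1, -4, 1, 3, -5, 0, -7, -8, 2]
j=5: -5≤2, i=4, swap(4,5) ⇒ [-6, -1, -4, 1, -5, 3, 0, -7, -8, 2]
j=6: 0≤2, i=5, swap(5,6) ⇒ [-6, -1, -4, 1, -5, 0, 3, -7, -8, 2]
j=7: -7≤2, i=6, swap(6,7) ⇒ [-6, -1, -4, 1, -5, 0, -7, 3, -8, 2]
j=8: -8≤2, i=7, swap(7,8) ⇒ [-6, -1, -4, 1, -5, 0, -7, -8, 3, 2]
swap(8,9) ⇒ [-6, -1, -4, 1, -5, 0, -7, -8, 2, 3]; return 8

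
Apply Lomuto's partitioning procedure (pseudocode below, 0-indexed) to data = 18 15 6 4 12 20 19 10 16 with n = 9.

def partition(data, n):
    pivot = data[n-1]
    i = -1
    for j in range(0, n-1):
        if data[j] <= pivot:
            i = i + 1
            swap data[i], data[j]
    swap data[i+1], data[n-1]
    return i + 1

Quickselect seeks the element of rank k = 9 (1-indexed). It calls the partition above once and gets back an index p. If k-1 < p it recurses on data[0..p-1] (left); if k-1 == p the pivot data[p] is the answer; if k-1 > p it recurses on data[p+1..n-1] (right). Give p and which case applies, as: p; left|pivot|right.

5; right

pivot=16, i=-1
j=0: 18>16, skip
j=1: 15≤16, i=0, swap(0,1) ⇒ 15 18 6 4 12 20 19 10 16
j=2: 6≤16, i=1, swap(1,2) ⇒ 15 6 18 4 12 20 19 10 16
j=3: 4≤16, i=2, swap(2,3) ⇒ 15 6 4 18 12 20 19 10 16
j=4: 12≤16, i=3, swap(3,4) ⇒ 15 6 4 12 18 20 19 10 16
j=5: 20>16, skip
j=6: 19>16, skip
j=7: 10≤16, i=4, swap(4,7) ⇒ 15 6 4 12 10 20 19 18 16
swap(5,8) ⇒ 15 6 4 12 10 16 19 18 20; return 5
p = 5; k-1 = 8 > 5 ⇒ right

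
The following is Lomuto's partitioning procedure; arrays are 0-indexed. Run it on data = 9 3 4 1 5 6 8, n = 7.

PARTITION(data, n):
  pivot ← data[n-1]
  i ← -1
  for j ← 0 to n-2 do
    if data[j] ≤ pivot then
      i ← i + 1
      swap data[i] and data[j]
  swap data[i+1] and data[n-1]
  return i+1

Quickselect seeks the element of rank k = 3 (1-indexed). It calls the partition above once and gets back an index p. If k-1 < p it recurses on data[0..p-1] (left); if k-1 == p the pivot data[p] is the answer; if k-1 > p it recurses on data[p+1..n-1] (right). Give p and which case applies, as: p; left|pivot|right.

5; left

pivot = data[6] = 8; i = -1
j=0: data[0]=9 > 8 → no swap
j=1: data[1]=3 ≤ 8 → i=0, swap data[0],data[1] → 3 9 4 1 5 6 8
j=2: data[2]=4 ≤ 8 → i=1, swap data[1],data[2] → 3 4 9 1 5 6 8
j=3: data[3]=1 ≤ 8 → i=2, swap data[2],data[3] → 3 4 1 9 5 6 8
j=4: data[4]=5 ≤ 8 → i=3, swap data[3],data[4] → 3 4 1 5 9 6 8
j=5: data[5]=6 ≤ 8 → i=4, swap data[4],data[5] → 3 4 1 5 6 9 8
final swap data[5],data[6] → 3 4 1 5 6 8 9; return 5
p = 5; k-1 = 2 < 5 ⇒ left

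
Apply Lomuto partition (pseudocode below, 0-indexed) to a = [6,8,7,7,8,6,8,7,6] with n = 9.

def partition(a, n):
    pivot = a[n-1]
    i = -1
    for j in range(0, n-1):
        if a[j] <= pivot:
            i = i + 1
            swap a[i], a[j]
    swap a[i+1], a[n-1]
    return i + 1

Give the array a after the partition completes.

pivot = a[8] = 6; i = -1
j=0: a[0]=6 ≤ 6 → i=0, swap a[0],a[0] (no change) → [6,8,7,7,8,6,8,7,6]
j=1: a[1]=8 > 6 → no swap
j=2: a[2]=7 > 6 → no swap
j=3: a[3]=7 > 6 → no swap
j=4: a[4]=8 > 6 → no swap
j=5: a[5]=6 ≤ 6 → i=1, swap a[1],a[5] → [6,6,7,7,8,8,8,7,6]
j=6: a[6]=8 > 6 → no swap
j=7: a[7]=7 > 6 → no swap
final swap a[2],a[8] → [6,6,6,7,8,8,8,7,7]; return 2

[6,6,6,7,8,8,8,7,7]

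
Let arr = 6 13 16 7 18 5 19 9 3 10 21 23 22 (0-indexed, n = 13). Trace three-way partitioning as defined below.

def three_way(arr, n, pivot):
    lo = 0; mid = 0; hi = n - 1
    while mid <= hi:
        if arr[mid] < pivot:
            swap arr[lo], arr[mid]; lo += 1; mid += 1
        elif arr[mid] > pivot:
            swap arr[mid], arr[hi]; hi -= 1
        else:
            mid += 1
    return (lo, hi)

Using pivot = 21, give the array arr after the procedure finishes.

lo=0 mid=0 hi=12
6<21: swap(0,0), lo=1 mid=1 ⇒ 6 13 16 7 18 5 19 9 3 10 21 23 22
13<21: swap(1,1), lo=2 mid=2 ⇒ 6 13 16 7 18 5 19 9 3 10 21 23 22
16<21: swap(2,2), lo=3 mid=3 ⇒ 6 13 16 7 18 5 19 9 3 10 21 23 22
7<21: swap(3,3), lo=4 mid=4 ⇒ 6 13 16 7 18 5 19 9 3 10 21 23 22
18<21: swap(4,4), lo=5 mid=5 ⇒ 6 13 16 7 18 5 19 9 3 10 21 23 22
5<21: swap(5,5), lo=6 mid=6 ⇒ 6 13 16 7 18 5 19 9 3 10 21 23 22
19<21: swap(6,6), lo=7 mid=7 ⇒ 6 13 16 7 18 5 19 9 3 10 21 23 22
9<21: swap(7,7), lo=8 mid=8 ⇒ 6 13 16 7 18 5 19 9 3 10 21 23 22
3<21: swap(8,8), lo=9 mid=9 ⇒ 6 13 16 7 18 5 19 9 3 10 21 23 22
10<21: swap(9,9), lo=10 mid=10 ⇒ 6 13 16 7 18 5 19 9 3 10 21 23 22
21=21: mid=11
23>21: swap(11,12), hi=11 ⇒ 6 13 16 7 18 5 19 9 3 10 21 22 23
22>21: swap(11,11), hi=10 ⇒ 6 13 16 7 18 5 19 9 3 10 21 22 23
done. lo=10 hi=10; arr=6 13 16 7 18 5 19 9 3 10 21 22 23

6 13 16 7 18 5 19 9 3 10 21 22 23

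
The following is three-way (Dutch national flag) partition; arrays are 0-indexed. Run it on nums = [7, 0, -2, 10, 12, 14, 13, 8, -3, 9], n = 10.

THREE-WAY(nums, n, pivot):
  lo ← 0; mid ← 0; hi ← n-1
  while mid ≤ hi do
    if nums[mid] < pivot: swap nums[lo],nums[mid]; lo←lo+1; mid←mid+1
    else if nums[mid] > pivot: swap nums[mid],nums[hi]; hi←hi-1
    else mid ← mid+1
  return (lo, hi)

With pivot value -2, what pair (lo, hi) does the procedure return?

pivot = -2; lo=0, mid=0, hi=9
nums[mid]=7>-2: swap nums[0],nums[9]; hi=8 → [9, 0, -2, 10, 12, 14, 13, 8, -3, 7]
nums[mid]=9>-2: swap nums[0],nums[8]; hi=7 → [-3, 0, -2, 10, 12, 14, 13, 8, 9, 7]
nums[mid]=-3<-2: swap nums[0],nums[0]; lo=1,mid=1 → [-3, 0, -2, 10, 12, 14, 13, 8, 9, 7]
nums[mid]=0>-2: swap nums[1],nums[7]; hi=6 → [-3, 8, -2, 10, 12, 14, 13, 0, 9, 7]
nums[mid]=8>-2: swap nums[1],nums[6]; hi=5 → [-3, 13, -2, 10, 12, 14, 8, 0, 9, 7]
nums[mid]=13>-2: swap nums[1],nums[5]; hi=4 → [-3, 14, -2, 10, 12, 13, 8, 0, 9, 7]
nums[mid]=14>-2: swap nums[1],nums[4]; hi=3 → [-3, 12, -2, 10, 14, 13, 8, 0, 9, 7]
nums[mid]=12>-2: swap nums[1],nums[3]; hi=2 → [-3, 10, -2, 12, 14, 13, 8, 0, 9, 7]
nums[mid]=10>-2: swap nums[1],nums[2]; hi=1 → [-3, -2, 10, 12, 14, 13, 8, 0, 9, 7]
nums[mid]=-2=-2: mid=2
end: lo=1, hi=1; nums = [-3, -2, 10, 12, 14, 13, 8, 0, 9, 7]

(1, 1)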